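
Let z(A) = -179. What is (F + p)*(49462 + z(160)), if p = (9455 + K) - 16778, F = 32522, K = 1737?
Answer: 1327486888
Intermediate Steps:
p = -5586 (p = (9455 + 1737) - 16778 = 11192 - 16778 = -5586)
(F + p)*(49462 + z(160)) = (32522 - 5586)*(49462 - 179) = 26936*49283 = 1327486888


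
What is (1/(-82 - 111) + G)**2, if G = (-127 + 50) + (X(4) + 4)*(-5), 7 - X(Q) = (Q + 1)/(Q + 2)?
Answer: 21914953369/1340964 ≈ 16343.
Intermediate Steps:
X(Q) = 7 - (1 + Q)/(2 + Q) (X(Q) = 7 - (Q + 1)/(Q + 2) = 7 - (1 + Q)/(2 + Q))
G = -767/6 (G = (-127 + 50) + ((13 + 6*4)/(2 + 4) + 4)*(-5) = -77 + ((13 + 24)/6 + 4)*(-5) = -77 + ((1/6)*37 + 4)*(-5) = -77 + (37/6 + 4)*(-5) = -77 + (61/6)*(-5) = -77 - 305/6 = -767/6 ≈ -127.83)
(1/(-82 - 111) + G)**2 = (1/(-82 - 111) - 767/6)**2 = (1/(-193) - 767/6)**2 = (-1/193 - 767/6)**2 = (-148037/1158)**2 = 21914953369/1340964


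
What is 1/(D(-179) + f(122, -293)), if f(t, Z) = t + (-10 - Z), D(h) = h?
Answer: 1/226 ≈ 0.0044248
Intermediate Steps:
f(t, Z) = -10 + t - Z
1/(D(-179) + f(122, -293)) = 1/(-179 + (-10 + 122 - 1*(-293))) = 1/(-179 + (-10 + 122 + 293)) = 1/(-179 + 405) = 1/226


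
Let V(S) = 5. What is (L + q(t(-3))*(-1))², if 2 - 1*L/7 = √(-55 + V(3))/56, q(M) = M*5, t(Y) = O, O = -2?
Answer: 18407/32 - 30*I*√2 ≈ 575.22 - 42.426*I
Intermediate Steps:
t(Y) = -2
q(M) = 5*M
L = 14 - 5*I*√2/8 (L = 14 - 7*√(-55 + 5)/56 = 14 - 7*√(-50)/56 = 14 - 7*5*I*√2/56 = 14 - 5*I*√2/8 ≈ 14.0 - 0.88388*I)
(L + q(t(-3))*(-1))² = ((14 - 5*I*√2/8) + (5*(-2))*(-1))² = ((14 - 5*I*√2/8) - 10*(-1))² = ((14 - 5*I*√2/8) + 10)² = (24 - 5*I*√2/8)²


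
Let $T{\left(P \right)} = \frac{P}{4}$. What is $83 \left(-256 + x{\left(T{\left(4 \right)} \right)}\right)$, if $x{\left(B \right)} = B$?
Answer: $-21165$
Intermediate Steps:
$T{\left(P \right)} = \frac{P}{4}$ ($T{\left(P \right)} = P \frac{1}{4} = \frac{P}{4}$)
$83 \left(-256 + x{\left(T{\left(4 \right)} \right)}\right) = 83 \left(-256 + \frac{1}{4} \cdot 4\right) = 83 \left(-256 + 1\right) = 83 \left(-255\right) = -21165$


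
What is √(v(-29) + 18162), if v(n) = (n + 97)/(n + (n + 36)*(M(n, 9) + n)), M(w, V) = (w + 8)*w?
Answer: √295113903790/4031 ≈ 134.77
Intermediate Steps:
M(w, V) = w*(8 + w) (M(w, V) = (8 + w)*w = w*(8 + w))
v(n) = (97 + n)/(n + (36 + n)*(n + n*(8 + n))) (v(n) = (n + 97)/(n + (n + 36)*(n*(8 + n) + n)) = (97 + n)/(n + (36 + n)*(n + n*(8 + n))))
√(v(-29) + 18162) = √((97 - 29)/((-29)*(325 + (-29)² + 45*(-29))) + 18162) = √(-1/29*68/(325 + 841 - 1305) + 18162) = √(-1/29*68/(-139) + 18162) = √(-1/29*(-1/139)*68 + 18162) = √(68/4031 + 18162) = √(73211090/4031) = √295113903790/4031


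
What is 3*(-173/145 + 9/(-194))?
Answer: -104601/28130 ≈ -3.7185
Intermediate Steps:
3*(-173/145 + 9/(-194)) = 3*(-173*1/145 + 9*(-1/194)) = 3*(-173/145 - 9/194) = 3*(-34867/28130) = -104601/28130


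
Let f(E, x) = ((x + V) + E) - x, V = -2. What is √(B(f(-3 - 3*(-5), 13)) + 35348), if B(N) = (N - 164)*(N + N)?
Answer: 2*√8067 ≈ 179.63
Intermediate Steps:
f(E, x) = -2 + E (f(E, x) = ((x - 2) + E) - x = ((-2 + x) + E) - x = (-2 + E + x) - x = -2 + E)
B(N) = 2*N*(-164 + N) (B(N) = (-164 + N)*(2*N) = 2*N*(-164 + N))
√(B(f(-3 - 3*(-5), 13)) + 35348) = √(2*(-2 + (-3 - 3*(-5)))*(-164 + (-2 + (-3 - 3*(-5)))) + 35348) = √(2*(-2 + (-3 + 15))*(-164 + (-2 + (-3 + 15))) + 35348) = √(2*(-2 + 12)*(-164 + (-2 + 12)) + 35348) = √(2*10*(-164 + 10) + 35348) = √(2*10*(-154) + 35348) = √(-3080 + 35348) = √32268 = 2*√8067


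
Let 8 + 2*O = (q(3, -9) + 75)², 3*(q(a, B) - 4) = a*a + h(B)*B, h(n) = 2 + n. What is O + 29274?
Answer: 69149/2 ≈ 34575.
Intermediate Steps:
q(a, B) = 4 + a²/3 + B*(2 + B)/3 (q(a, B) = 4 + (a*a + (2 + B)*B)/3 = 4 + (a² + B*(2 + B))/3 = 4 + (a²/3 + B*(2 + B)/3) = 4 + a²/3 + B*(2 + B)/3)
O = 10601/2 (O = -4 + ((4 + (⅓)*3² + (⅓)*(-9)*(2 - 9)) + 75)²/2 = -4 + ((4 + (⅓)*9 + (⅓)*(-9)*(-7)) + 75)²/2 = -4 + ((4 + 3 + 21) + 75)²/2 = -4 + (28 + 75)²/2 = -4 + (½)*103² = -4 + (½)*10609 = -4 + 10609/2 = 10601/2 ≈ 5300.5)
O + 29274 = 10601/2 + 29274 = 69149/2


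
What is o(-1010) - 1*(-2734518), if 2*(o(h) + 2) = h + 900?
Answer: 2734461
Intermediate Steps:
o(h) = 448 + h/2 (o(h) = -2 + (h + 900)/2 = -2 + (900 + h)/2 = -2 + (450 + h/2) = 448 + h/2)
o(-1010) - 1*(-2734518) = (448 + (½)*(-1010)) - 1*(-2734518) = (448 - 505) + 2734518 = -57 + 2734518 = 2734461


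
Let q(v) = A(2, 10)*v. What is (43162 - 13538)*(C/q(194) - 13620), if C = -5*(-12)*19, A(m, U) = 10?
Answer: -39135762792/97 ≈ -4.0346e+8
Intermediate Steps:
q(v) = 10*v
C = 1140 (C = 60*19 = 1140)
(43162 - 13538)*(C/q(194) - 13620) = (43162 - 13538)*(1140/((10*194)) - 13620) = 29624*(1140/1940 - 13620) = 29624*(1140*(1/1940) - 13620) = 29624*(57/97 - 13620) = 29624*(-1321083/97) = -39135762792/97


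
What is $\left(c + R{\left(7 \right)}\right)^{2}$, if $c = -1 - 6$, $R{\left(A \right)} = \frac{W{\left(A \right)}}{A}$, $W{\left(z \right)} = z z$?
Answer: $0$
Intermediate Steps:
$W{\left(z \right)} = z^{2}$
$R{\left(A \right)} = A$ ($R{\left(A \right)} = \frac{A^{2}}{A} = A$)
$c = -7$ ($c = -1 - 6 = -7$)
$\left(c + R{\left(7 \right)}\right)^{2} = \left(-7 + 7\right)^{2} = 0^{2} = 0$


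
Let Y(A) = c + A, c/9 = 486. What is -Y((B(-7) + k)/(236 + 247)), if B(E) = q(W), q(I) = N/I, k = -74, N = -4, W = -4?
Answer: -2112569/483 ≈ -4373.9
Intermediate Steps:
c = 4374 (c = 9*486 = 4374)
q(I) = -4/I
B(E) = 1 (B(E) = -4/(-4) = -4*(-1/4) = 1)
Y(A) = 4374 + A
-Y((B(-7) + k)/(236 + 247)) = -(4374 + (1 - 74)/(236 + 247)) = -(4374 - 73/483) = -1*2112569/483 = -2112569/483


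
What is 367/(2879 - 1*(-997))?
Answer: 367/3876 ≈ 0.094685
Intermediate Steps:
367/(2879 - 1*(-997)) = 367/(2879 + 997) = 367/3876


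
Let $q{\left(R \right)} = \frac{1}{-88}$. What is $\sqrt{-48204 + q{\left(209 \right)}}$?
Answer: $\frac{i \sqrt{93322966}}{44} \approx 219.55 i$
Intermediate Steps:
$q{\left(R \right)} = - \frac{1}{88}$
$\sqrt{-48204 + q{\left(209 \right)}} = \sqrt{-48204 - \frac{1}{88}} = \sqrt{- \frac{4241953}{88}} = \frac{i \sqrt{93322966}}{44}$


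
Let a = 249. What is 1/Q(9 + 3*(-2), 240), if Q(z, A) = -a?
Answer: -1/249 ≈ -0.0040161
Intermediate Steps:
Q(z, A) = -249 (Q(z, A) = -1*249 = -249)
1/Q(9 + 3*(-2), 240) = 1/(-249) = -1/249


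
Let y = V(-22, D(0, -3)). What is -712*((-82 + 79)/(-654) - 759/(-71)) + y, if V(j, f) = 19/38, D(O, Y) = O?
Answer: -117851757/15478 ≈ -7614.1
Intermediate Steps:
V(j, f) = 1/2 (V(j, f) = 19*(1/38) = 1/2)
y = 1/2 ≈ 0.50000
-712*((-82 + 79)/(-654) - 759/(-71)) + y = -712*((-82 + 79)/(-654) - 759/(-71)) + 1/2 = -712*(-3*(-1/654) - 759*(-1/71)) + 1/2 = -712*(1/218 + 759/71) + 1/2 = -712*165533/15478 + 1/2 = -58929748/7739 + 1/2 = -117851757/15478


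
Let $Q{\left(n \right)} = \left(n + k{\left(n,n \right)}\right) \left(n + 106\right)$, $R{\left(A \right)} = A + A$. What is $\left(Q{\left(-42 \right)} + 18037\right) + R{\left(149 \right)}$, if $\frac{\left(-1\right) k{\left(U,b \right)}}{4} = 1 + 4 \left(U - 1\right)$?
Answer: $59423$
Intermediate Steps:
$k{\left(U,b \right)} = 12 - 16 U$ ($k{\left(U,b \right)} = - 4 \left(1 + 4 \left(U - 1\right)\right) = - 4 \left(1 + 4 \left(-1 + U\right)\right) = - 4 \left(1 + \left(-4 + 4 U\right)\right) = - 4 \left(-3 + 4 U\right) = 12 - 16 U$)
$R{\left(A \right)} = 2 A$
$Q{\left(n \right)} = \left(12 - 15 n\right) \left(106 + n\right)$ ($Q{\left(n \right)} = \left(n - \left(-12 + 16 n\right)\right) \left(n + 106\right) = \left(12 - 15 n\right) \left(106 + n\right)$)
$\left(Q{\left(-42 \right)} + 18037\right) + R{\left(149 \right)} = \left(\left(1272 - -66276 - 15 \left(-42\right)^{2}\right) + 18037\right) + 2 \cdot 149 = \left(\left(1272 + 66276 - 26460\right) + 18037\right) + 298 = \left(41088 + 18037\right) + 298 = 59125 + 298 = 59423$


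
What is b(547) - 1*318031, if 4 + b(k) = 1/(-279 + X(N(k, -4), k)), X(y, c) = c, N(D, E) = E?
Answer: -85233379/268 ≈ -3.1804e+5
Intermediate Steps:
b(k) = -4 + 1/(-279 + k)
b(547) - 1*318031 = (1117 - 4*547)/(-279 + 547) - 1*318031 = (1117 - 2188)/268 - 318031 = (1/268)*(-1071) - 318031 = -1071/268 - 318031 = -85233379/268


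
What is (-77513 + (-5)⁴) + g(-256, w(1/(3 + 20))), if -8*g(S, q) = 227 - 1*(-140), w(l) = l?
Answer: -615471/8 ≈ -76934.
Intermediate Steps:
g(S, q) = -367/8 (g(S, q) = -(227 - 1*(-140))/8 = -(227 + 140)/8 = -⅛*367 = -367/8)
(-77513 + (-5)⁴) + g(-256, w(1/(3 + 20))) = (-77513 + (-5)⁴) - 367/8 = (-77513 + 625) - 367/8 = -76888 - 367/8 = -615471/8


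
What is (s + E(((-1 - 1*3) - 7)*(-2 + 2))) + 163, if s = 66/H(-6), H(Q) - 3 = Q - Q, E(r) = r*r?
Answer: 185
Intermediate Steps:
E(r) = r²
H(Q) = 3 (H(Q) = 3 + (Q - Q) = 3 + 0 = 3)
s = 22 (s = 66/3 = 66*(⅓) = 22)
(s + E(((-1 - 1*3) - 7)*(-2 + 2))) + 163 = (22 + (((-1 - 1*3) - 7)*(-2 + 2))²) + 163 = (22 + (((-1 - 3) - 7)*0)²) + 163 = (22 + ((-4 - 7)*0)²) + 163 = (22 + (-11*0)²) + 163 = (22 + 0²) + 163 = (22 + 0) + 163 = 22 + 163 = 185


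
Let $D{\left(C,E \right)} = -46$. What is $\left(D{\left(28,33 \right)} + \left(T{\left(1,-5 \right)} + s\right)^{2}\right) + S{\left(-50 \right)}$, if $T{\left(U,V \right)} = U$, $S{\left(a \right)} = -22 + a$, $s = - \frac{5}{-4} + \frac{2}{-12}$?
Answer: $- \frac{16367}{144} \approx -113.66$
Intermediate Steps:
$s = \frac{13}{12}$ ($s = \left(-5\right) \left(- \frac{1}{4}\right) + 2 \left(- \frac{1}{12}\right) = \frac{5}{4} - \frac{1}{6} = \frac{13}{12} \approx 1.0833$)
$\left(D{\left(28,33 \right)} + \left(T{\left(1,-5 \right)} + s\right)^{2}\right) + S{\left(-50 \right)} = \left(-46 + \left(1 + \frac{13}{12}\right)^{2}\right) - 72 = \left(-46 + \left(\frac{25}{12}\right)^{2}\right) - 72 = \left(-46 + \frac{625}{144}\right) - 72 = - \frac{5999}{144} - 72 = - \frac{16367}{144}$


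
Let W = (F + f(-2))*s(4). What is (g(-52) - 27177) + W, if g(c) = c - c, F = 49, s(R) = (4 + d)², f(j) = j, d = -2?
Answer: -26989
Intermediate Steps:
s(R) = 4 (s(R) = (4 - 2)² = 2² = 4)
g(c) = 0
W = 188 (W = (49 - 2)*4 = 47*4 = 188)
(g(-52) - 27177) + W = (0 - 27177) + 188 = -27177 + 188 = -26989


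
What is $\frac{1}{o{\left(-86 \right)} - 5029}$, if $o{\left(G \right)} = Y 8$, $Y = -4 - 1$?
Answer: $- \frac{1}{5069} \approx -0.00019728$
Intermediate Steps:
$Y = -5$ ($Y = -4 - 1 = -5$)
$o{\left(G \right)} = -40$ ($o{\left(G \right)} = \left(-5\right) 8 = -40$)
$\frac{1}{o{\left(-86 \right)} - 5029} = \frac{1}{-40 - 5029} = \frac{1}{-5069} = - \frac{1}{5069}$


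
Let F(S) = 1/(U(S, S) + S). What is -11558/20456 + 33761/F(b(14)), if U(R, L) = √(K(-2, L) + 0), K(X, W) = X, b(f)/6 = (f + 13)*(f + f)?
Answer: 1566314850509/10228 + 33761*I*√2 ≈ 1.5314e+8 + 47745.0*I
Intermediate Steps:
b(f) = 12*f*(13 + f) (b(f) = 6*((f + 13)*(f + f)) = 6*((13 + f)*(2*f)) = 6*(2*f*(13 + f)) = 12*f*(13 + f))
U(R, L) = I*√2 (U(R, L) = √(-2 + 0) = √(-2) = I*√2)
F(S) = 1/(S + I*√2) (F(S) = 1/(I*√2 + S) = 1/(S + I*√2))
-11558/20456 + 33761/F(b(14)) = -11558/20456 + 33761/(1/(12*14*(13 + 14) + I*√2)) = -11558*1/20456 + 33761/(1/(12*14*27 + I*√2)) = -5779/10228 + 33761/(1/(4536 + I*√2)) = -5779/10228 + 33761*(4536 + I*√2) = -5779/10228 + (153139896 + 33761*I*√2) = 1566314850509/10228 + 33761*I*√2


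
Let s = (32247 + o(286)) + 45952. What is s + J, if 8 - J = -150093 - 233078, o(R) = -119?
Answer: 461259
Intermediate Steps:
J = 383179 (J = 8 - (-150093 - 233078) = 8 - 1*(-383171) = 8 + 383171 = 383179)
s = 78080 (s = (32247 - 119) + 45952 = 32128 + 45952 = 78080)
s + J = 78080 + 383179 = 461259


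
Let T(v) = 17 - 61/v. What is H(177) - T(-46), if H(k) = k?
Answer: 7299/46 ≈ 158.67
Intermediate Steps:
T(v) = 17 - 61/v
H(177) - T(-46) = 177 - (17 - 61/(-46)) = 177 - (17 - 61*(-1/46)) = 177 - (17 + 61/46) = 177 - 1*843/46 = 177 - 843/46 = 7299/46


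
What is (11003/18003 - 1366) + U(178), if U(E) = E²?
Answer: 545825957/18003 ≈ 30319.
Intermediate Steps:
(11003/18003 - 1366) + U(178) = (11003/18003 - 1366) + 178² = (11003*(1/18003) - 1366) + 31684 = (11003/18003 - 1366) + 31684 = -24581095/18003 + 31684 = 545825957/18003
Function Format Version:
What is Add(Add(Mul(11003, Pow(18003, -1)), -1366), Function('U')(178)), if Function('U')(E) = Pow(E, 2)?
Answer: Rational(545825957, 18003) ≈ 30319.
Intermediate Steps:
Add(Add(Mul(11003, Pow(18003, -1)), -1366), Function('U')(178)) = Add(Add(Mul(11003, Pow(18003, -1)), -1366), Pow(178, 2)) = Add(Add(Mul(11003, Rational(1, 18003)), -1366), 31684) = Add(Add(Rational(11003, 18003), -1366), 31684) = Add(Rational(-24581095, 18003), 31684) = Rational(545825957, 18003)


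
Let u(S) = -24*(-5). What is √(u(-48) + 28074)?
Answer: √28194 ≈ 167.91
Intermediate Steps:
u(S) = 120
√(u(-48) + 28074) = √(120 + 28074) = √28194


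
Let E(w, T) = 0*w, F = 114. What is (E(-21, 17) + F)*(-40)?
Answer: -4560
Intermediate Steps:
E(w, T) = 0
(E(-21, 17) + F)*(-40) = (0 + 114)*(-40) = 114*(-40) = -4560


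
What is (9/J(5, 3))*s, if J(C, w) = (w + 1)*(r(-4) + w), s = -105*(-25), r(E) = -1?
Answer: 23625/8 ≈ 2953.1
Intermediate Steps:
s = 2625
J(C, w) = (1 + w)*(-1 + w) (J(C, w) = (w + 1)*(-1 + w) = (1 + w)*(-1 + w))
(9/J(5, 3))*s = (9/(-1 + 3²))*2625 = (9/(-1 + 9))*2625 = (9/8)*2625 = 23625/8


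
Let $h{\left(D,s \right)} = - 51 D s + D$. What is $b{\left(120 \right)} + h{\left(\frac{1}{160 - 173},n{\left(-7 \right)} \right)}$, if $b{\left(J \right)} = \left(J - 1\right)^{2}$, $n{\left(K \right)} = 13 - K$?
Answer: $\frac{185112}{13} \approx 14239.0$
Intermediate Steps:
$b{\left(J \right)} = \left(-1 + J\right)^{2}$
$h{\left(D,s \right)} = D - 51 D s$ ($h{\left(D,s \right)} = - 51 D s + D = D - 51 D s$)
$b{\left(120 \right)} + h{\left(\frac{1}{160 - 173},n{\left(-7 \right)} \right)} = \left(-1 + 120\right)^{2} + \frac{1 - 51 \left(13 - -7\right)}{160 - 173} = 119^{2} + \frac{1 - 51 \left(13 + 7\right)}{-13} = 14161 - \frac{1 - 1020}{13} = 14161 - - \frac{1019}{13} = 14161 + \frac{1019}{13} = \frac{185112}{13}$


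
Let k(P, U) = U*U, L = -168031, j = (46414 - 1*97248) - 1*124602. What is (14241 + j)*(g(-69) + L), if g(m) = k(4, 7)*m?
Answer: 27630757340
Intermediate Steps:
j = -175436 (j = (46414 - 97248) - 124602 = -50834 - 124602 = -175436)
k(P, U) = U²
g(m) = 49*m (g(m) = 7²*m = 49*m)
(14241 + j)*(g(-69) + L) = (14241 - 175436)*(49*(-69) - 168031) = -161195*(-3381 - 168031) = -161195*(-171412) = 27630757340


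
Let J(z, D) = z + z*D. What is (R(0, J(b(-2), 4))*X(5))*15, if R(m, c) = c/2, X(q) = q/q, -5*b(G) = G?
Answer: 15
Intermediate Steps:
b(G) = -G/5
X(q) = 1
J(z, D) = z + D*z
R(m, c) = c/2 (R(m, c) = c*(½) = c/2)
(R(0, J(b(-2), 4))*X(5))*15 = ((((-⅕*(-2))*(1 + 4))/2)*1)*15 = ((((⅖)*5)/2)*1)*15 = (((½)*2)*1)*15 = (1*1)*15 = 1*15 = 15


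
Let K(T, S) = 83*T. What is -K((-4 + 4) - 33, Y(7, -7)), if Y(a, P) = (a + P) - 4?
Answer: 2739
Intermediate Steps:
Y(a, P) = -4 + P + a (Y(a, P) = (P + a) - 4 = -4 + P + a)
-K((-4 + 4) - 33, Y(7, -7)) = -83*((-4 + 4) - 33) = -83*(0 - 33) = -83*(-33) = -1*(-2739) = 2739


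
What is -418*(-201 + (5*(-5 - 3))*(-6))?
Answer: -16302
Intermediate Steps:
-418*(-201 + (5*(-5 - 3))*(-6)) = -418*(-201 + (5*(-8))*(-6)) = -418*(-201 - 40*(-6)) = -418*(-201 + 240) = -418*39 = -16302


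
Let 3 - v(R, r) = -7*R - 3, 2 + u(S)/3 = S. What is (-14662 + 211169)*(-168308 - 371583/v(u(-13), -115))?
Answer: -3382251562541/103 ≈ -3.2837e+10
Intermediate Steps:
u(S) = -6 + 3*S
v(R, r) = 6 + 7*R (v(R, r) = 3 - (-7*R - 3) = 3 - (-3 - 7*R) = 3 + (3 + 7*R) = 6 + 7*R)
(-14662 + 211169)*(-168308 - 371583/v(u(-13), -115)) = (-14662 + 211169)*(-168308 - 371583/(6 + 7*(-6 + 3*(-13)))) = 196507*(-168308 - 371583/(6 + 7*(-6 - 39))) = 196507*(-168308 - 371583/(6 + 7*(-45))) = 196507*(-168308 - 371583/(6 - 315)) = 196507*(-168308 - 371583/(-309)) = 196507*(-168308 - 371583*(-1/309)) = 196507*(-168308 + 123861/103) = 196507*(-17211863/103) = -3382251562541/103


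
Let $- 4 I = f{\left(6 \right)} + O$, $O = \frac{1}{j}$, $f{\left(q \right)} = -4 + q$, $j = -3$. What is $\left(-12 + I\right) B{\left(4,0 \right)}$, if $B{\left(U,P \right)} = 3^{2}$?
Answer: $- \frac{447}{4} \approx -111.75$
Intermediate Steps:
$O = - \frac{1}{3}$ ($O = \frac{1}{-3} = - \frac{1}{3} \approx -0.33333$)
$B{\left(U,P \right)} = 9$
$I = - \frac{5}{12}$ ($I = - \frac{\left(-4 + 6\right) - \frac{1}{3}}{4} = - \frac{2 - \frac{1}{3}}{4} = \left(- \frac{1}{4}\right) \frac{5}{3} = - \frac{5}{12} \approx -0.41667$)
$\left(-12 + I\right) B{\left(4,0 \right)} = \left(-12 - \frac{5}{12}\right) 9 = \left(- \frac{149}{12}\right) 9 = - \frac{447}{4}$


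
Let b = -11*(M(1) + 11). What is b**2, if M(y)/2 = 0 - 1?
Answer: 9801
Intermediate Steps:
M(y) = -2 (M(y) = 2*(0 - 1) = 2*(-1) = -2)
b = -99 (b = -11*(-2 + 11) = -11*9 = -99)
b**2 = (-99)**2 = 9801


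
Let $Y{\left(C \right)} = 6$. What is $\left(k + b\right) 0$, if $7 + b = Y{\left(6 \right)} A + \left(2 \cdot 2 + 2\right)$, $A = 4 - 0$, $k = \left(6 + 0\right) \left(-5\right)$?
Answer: $0$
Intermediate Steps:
$k = -30$ ($k = 6 \left(-5\right) = -30$)
$A = 4$ ($A = 4 + 0 = 4$)
$b = 23$ ($b = -7 + \left(6 \cdot 4 + \left(2 \cdot 2 + 2\right)\right) = -7 + \left(24 + \left(4 + 2\right)\right) = -7 + \left(24 + 6\right) = -7 + 30 = 23$)
$\left(k + b\right) 0 = \left(-30 + 23\right) 0 = \left(-7\right) 0 = 0$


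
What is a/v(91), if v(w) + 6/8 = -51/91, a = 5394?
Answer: -654472/159 ≈ -4116.2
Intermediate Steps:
v(w) = -477/364 (v(w) = -3/4 - 51/91 = -477/364)
a/v(91) = 5394/(-477/364) = 5394*(-364/477) = -654472/159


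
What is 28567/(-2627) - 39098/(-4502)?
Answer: -12949094/5913377 ≈ -2.1898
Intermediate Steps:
28567/(-2627) - 39098/(-4502) = 28567*(-1/2627) - 39098*(-1/4502) = -28567/2627 + 19549/2251 = -12949094/5913377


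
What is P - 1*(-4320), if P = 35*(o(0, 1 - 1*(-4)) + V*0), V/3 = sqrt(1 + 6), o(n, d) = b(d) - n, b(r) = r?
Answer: 4495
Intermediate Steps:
o(n, d) = d - n
V = 3*sqrt(7) (V = 3*sqrt(1 + 6) = 3*sqrt(7) ≈ 7.9373)
P = 175 (P = 35*(((1 - 1*(-4)) - 1*0) + (3*sqrt(7))*0) = 35*(((1 + 4) + 0) + 0) = 35*((5 + 0) + 0) = 35*(5 + 0) = 35*5 = 175)
P - 1*(-4320) = 175 - 1*(-4320) = 175 + 4320 = 4495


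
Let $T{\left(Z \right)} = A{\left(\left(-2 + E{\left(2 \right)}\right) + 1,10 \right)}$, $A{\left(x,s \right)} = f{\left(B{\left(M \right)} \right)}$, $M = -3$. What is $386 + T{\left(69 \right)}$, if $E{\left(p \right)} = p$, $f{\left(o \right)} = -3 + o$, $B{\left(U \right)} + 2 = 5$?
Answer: $386$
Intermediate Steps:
$B{\left(U \right)} = 3$ ($B{\left(U \right)} = -2 + 5 = 3$)
$A{\left(x,s \right)} = 0$ ($A{\left(x,s \right)} = -3 + 3 = 0$)
$T{\left(Z \right)} = 0$
$386 + T{\left(69 \right)} = 386 + 0 = 386$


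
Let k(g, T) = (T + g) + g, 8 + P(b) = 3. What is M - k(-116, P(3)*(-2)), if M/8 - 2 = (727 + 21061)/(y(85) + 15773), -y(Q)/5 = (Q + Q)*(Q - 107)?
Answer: 8378878/34473 ≈ 243.06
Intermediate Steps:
P(b) = -5 (P(b) = -8 + 3 = -5)
y(Q) = -10*Q*(-107 + Q) (y(Q) = -5*(Q + Q)*(Q - 107) = -5*2*Q*(-107 + Q) = -10*Q*(-107 + Q))
M = 725872/34473 (M = 16 + 8*((727 + 21061)/(10*85*(107 - 1*85) + 15773)) = 16 + 8*(21788/(10*85*(107 - 85) + 15773)) = 16 + 8*(21788/(10*85*22 + 15773)) = 16 + 8*(21788/(18700 + 15773)) = 16 + 8*(21788/34473) = 16 + 174304/34473 = 725872/34473 ≈ 21.056)
k(g, T) = T + 2*g
M - k(-116, P(3)*(-2)) = 725872/34473 - (-5*(-2) + 2*(-116)) = 725872/34473 - (10 - 232) = 725872/34473 - 1*(-222) = 725872/34473 + 222 = 8378878/34473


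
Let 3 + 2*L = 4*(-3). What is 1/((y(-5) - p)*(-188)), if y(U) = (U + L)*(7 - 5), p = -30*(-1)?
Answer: 1/10340 ≈ 9.6712e-5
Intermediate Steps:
p = 30
L = -15/2 (L = -3/2 + (4*(-3))/2 = -3/2 + (1/2)*(-12) = -3/2 - 6 = -15/2 ≈ -7.5000)
y(U) = -15 + 2*U (y(U) = (U - 15/2)*(7 - 5) = (-15/2 + U)*2 = -15 + 2*U)
1/((y(-5) - p)*(-188)) = 1/(((-15 + 2*(-5)) - 1*30)*(-188)) = 1/(((-15 - 10) - 30)*(-188)) = 1/((-25 - 30)*(-188)) = 1/(-55*(-188)) = 1/10340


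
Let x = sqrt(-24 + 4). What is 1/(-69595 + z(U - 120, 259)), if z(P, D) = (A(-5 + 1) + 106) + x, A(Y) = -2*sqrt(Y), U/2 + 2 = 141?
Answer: -I/(-4 + 2*sqrt(5) + 69489*I) ≈ -1.4391e-5 - 9.7777e-11*I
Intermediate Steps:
U = 278 (U = -4 + 2*141 = -4 + 282 = 278)
x = 2*I*sqrt(5) (x = sqrt(-20) = 2*I*sqrt(5) ≈ 4.4721*I)
z(P, D) = 106 - 4*I + 2*I*sqrt(5) (z(P, D) = (-2*sqrt(-5 + 1) + 106) + 2*I*sqrt(5) = (-4*I + 106) + 2*I*sqrt(5) = (106 - 4*I) + 2*I*sqrt(5) = 106 - 4*I + 2*I*sqrt(5))
1/(-69595 + z(U - 120, 259)) = 1/(-69595 + (106 - 4*I + 2*I*sqrt(5))) = 1/(-69489 - 4*I + 2*I*sqrt(5))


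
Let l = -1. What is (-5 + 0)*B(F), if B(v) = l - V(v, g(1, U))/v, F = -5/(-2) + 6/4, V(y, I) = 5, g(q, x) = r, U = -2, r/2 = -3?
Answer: 45/4 ≈ 11.250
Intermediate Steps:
r = -6 (r = 2*(-3) = -6)
g(q, x) = -6
F = 4 (F = -5*(-1/2) + 6*(1/4) = 5/2 + 3/2 = 4)
B(v) = -1 - 5/v
(-5 + 0)*B(F) = (-5 + 0)*((-5 - 1*4)/4) = -5*(-5 - 4)/4 = -5*(-9)/4 = -5*(-9/4) = 45/4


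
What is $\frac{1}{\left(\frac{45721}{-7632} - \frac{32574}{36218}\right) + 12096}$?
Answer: $\frac{138207888}{1670810349275} \approx 8.2719 \cdot 10^{-5}$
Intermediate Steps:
$\frac{1}{\left(\frac{45721}{-7632} - \frac{32574}{36218}\right) + 12096} = \frac{1}{\left(45721 \left(- \frac{1}{7632}\right) - \frac{16287}{18109}\right) + 12096} = \frac{1}{\left(- \frac{45721}{7632} - \frac{16287}{18109}\right) + 12096} = \frac{1}{- \frac{952263973}{138207888} + 12096} = \frac{1}{\frac{1670810349275}{138207888}} = \frac{138207888}{1670810349275}$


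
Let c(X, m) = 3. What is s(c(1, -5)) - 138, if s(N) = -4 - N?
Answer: -145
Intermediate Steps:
s(c(1, -5)) - 138 = (-4 - 1*3) - 138 = (-4 - 3) - 138 = -7 - 138 = -145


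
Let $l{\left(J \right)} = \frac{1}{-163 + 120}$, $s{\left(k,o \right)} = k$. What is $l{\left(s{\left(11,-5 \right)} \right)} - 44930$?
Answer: $- \frac{1931991}{43} \approx -44930.0$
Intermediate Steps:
$l{\left(J \right)} = - \frac{1}{43}$ ($l{\left(J \right)} = \frac{1}{-43} = - \frac{1}{43}$)
$l{\left(s{\left(11,-5 \right)} \right)} - 44930 = - \frac{1}{43} - 44930 = - \frac{1931991}{43}$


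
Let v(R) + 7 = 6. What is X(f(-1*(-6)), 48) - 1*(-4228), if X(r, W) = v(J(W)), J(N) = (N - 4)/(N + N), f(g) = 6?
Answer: 4227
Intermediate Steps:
J(N) = (-4 + N)/(2*N) (J(N) = (-4 + N)/((2*N)) = (-4 + N)*(1/(2*N)) = (-4 + N)/(2*N))
v(R) = -1 (v(R) = -7 + 6 = -1)
X(r, W) = -1
X(f(-1*(-6)), 48) - 1*(-4228) = -1 - 1*(-4228) = -1 + 4228 = 4227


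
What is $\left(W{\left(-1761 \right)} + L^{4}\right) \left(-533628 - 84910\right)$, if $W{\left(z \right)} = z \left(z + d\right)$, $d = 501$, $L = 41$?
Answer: $-3120289784098$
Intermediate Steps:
$W{\left(z \right)} = z \left(501 + z\right)$ ($W{\left(z \right)} = z \left(z + 501\right) = z \left(501 + z\right)$)
$\left(W{\left(-1761 \right)} + L^{4}\right) \left(-533628 - 84910\right) = \left(- 1761 \left(501 - 1761\right) + 41^{4}\right) \left(-533628 - 84910\right) = \left(\left(-1761\right) \left(-1260\right) + 2825761\right) \left(-618538\right) = \left(2218860 + 2825761\right) \left(-618538\right) = 5044621 \left(-618538\right) = -3120289784098$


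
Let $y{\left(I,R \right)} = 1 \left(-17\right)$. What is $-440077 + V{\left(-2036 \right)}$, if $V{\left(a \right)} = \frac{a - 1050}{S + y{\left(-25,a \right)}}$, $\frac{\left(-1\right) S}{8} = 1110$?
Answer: $- \frac{3915361983}{8897} \approx -4.4008 \cdot 10^{5}$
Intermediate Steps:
$S = -8880$ ($S = \left(-8\right) 1110 = -8880$)
$y{\left(I,R \right)} = -17$
$V{\left(a \right)} = \frac{150}{1271} - \frac{a}{8897}$ ($V{\left(a \right)} = \frac{a - 1050}{-8880 - 17} = \frac{-1050 + a}{-8897} = \left(-1050 + a\right) \left(- \frac{1}{8897}\right) = \frac{150}{1271} - \frac{a}{8897}$)
$-440077 + V{\left(-2036 \right)} = -440077 + \left(\frac{150}{1271} - - \frac{2036}{8897}\right) = -440077 + \left(\frac{150}{1271} + \frac{2036}{8897}\right) = -440077 + \frac{3086}{8897} = - \frac{3915361983}{8897}$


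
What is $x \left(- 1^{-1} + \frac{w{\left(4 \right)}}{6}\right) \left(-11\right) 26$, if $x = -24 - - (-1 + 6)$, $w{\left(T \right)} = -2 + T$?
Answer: $- \frac{10868}{3} \approx -3622.7$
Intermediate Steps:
$x = -19$ ($x = -24 - \left(-1\right) 5 = -24 - -5 = -24 + 5 = -19$)
$x \left(- 1^{-1} + \frac{w{\left(4 \right)}}{6}\right) \left(-11\right) 26 = - 19 \left(- 1^{-1} + \frac{-2 + 4}{6}\right) \left(-11\right) 26 = - 19 \left(\left(-1\right) 1 + 2 \cdot \frac{1}{6}\right) \left(-11\right) 26 = - 19 \left(-1 + \frac{1}{3}\right) \left(-11\right) 26 = - 19 \left(\left(- \frac{2}{3}\right) \left(-11\right)\right) 26 = \left(-19\right) \frac{22}{3} \cdot 26 = \left(- \frac{418}{3}\right) 26 = - \frac{10868}{3}$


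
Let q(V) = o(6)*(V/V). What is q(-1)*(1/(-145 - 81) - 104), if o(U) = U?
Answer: -70515/113 ≈ -624.03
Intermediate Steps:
q(V) = 6 (q(V) = 6*(V/V) = 6*1 = 6)
q(-1)*(1/(-145 - 81) - 104) = 6*(1/(-145 - 81) - 104) = 6*(1/(-226) - 104) = 6*(-1/226 - 104) = 6*(-23505/226) = -70515/113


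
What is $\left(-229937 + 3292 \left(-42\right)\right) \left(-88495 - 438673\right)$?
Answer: $194103784768$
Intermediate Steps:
$\left(-229937 + 3292 \left(-42\right)\right) \left(-88495 - 438673\right) = \left(-229937 - 138264\right) \left(-527168\right) = \left(-368201\right) \left(-527168\right) = 194103784768$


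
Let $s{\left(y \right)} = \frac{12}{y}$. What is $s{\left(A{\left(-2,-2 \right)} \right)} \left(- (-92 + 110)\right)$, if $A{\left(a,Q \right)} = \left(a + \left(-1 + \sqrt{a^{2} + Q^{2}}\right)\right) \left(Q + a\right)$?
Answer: $-162 - 108 \sqrt{2} \approx -314.73$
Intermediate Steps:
$A{\left(a,Q \right)} = \left(Q + a\right) \left(-1 + a + \sqrt{Q^{2} + a^{2}}\right)$ ($A{\left(a,Q \right)} = \left(a + \left(-1 + \sqrt{Q^{2} + a^{2}}\right)\right) \left(Q + a\right) = \left(-1 + a + \sqrt{Q^{2} + a^{2}}\right) \left(Q + a\right) = \left(Q + a\right) \left(-1 + a + \sqrt{Q^{2} + a^{2}}\right)$)
$s{\left(A{\left(-2,-2 \right)} \right)} \left(- (-92 + 110)\right) = \frac{12}{\left(-2\right)^{2} - -2 - -2 - -4 - 2 \sqrt{\left(-2\right)^{2} + \left(-2\right)^{2}} - 2 \sqrt{\left(-2\right)^{2} + \left(-2\right)^{2}}} \left(- (-92 + 110)\right) = \frac{12}{4 + 2 + 2 + 4 - 2 \sqrt{4 + 4} - 2 \sqrt{4 + 4}} \left(\left(-1\right) 18\right) = \frac{12}{4 + 2 + 2 + 4 - 2 \sqrt{8} - 2 \sqrt{8}} \left(-18\right) = \frac{12}{4 + 2 + 2 + 4 - 2 \cdot 2 \sqrt{2} - 2 \cdot 2 \sqrt{2}} \left(-18\right) = \frac{12}{4 + 2 + 2 + 4 - 4 \sqrt{2} - 4 \sqrt{2}} \left(-18\right) = \frac{12}{12 - 8 \sqrt{2}} \left(-18\right) = - \frac{216}{12 - 8 \sqrt{2}}$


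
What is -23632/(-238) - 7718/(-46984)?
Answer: 39720099/399364 ≈ 99.458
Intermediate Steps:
-23632/(-238) - 7718/(-46984) = -23632*(-1/238) - 7718*(-1/46984) = 1688/17 + 3859/23492 = 39720099/399364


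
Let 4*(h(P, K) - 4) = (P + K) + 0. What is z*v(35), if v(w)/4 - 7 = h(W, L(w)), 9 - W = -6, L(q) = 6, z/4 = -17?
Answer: -4420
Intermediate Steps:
z = -68 (z = 4*(-17) = -68)
W = 15 (W = 9 - 1*(-6) = 9 + 6 = 15)
h(P, K) = 4 + K/4 + P/4 (h(P, K) = 4 + ((P + K) + 0)/4 = 4 + ((K + P) + 0)/4 = 4 + (K + P)/4 = 4 + (K/4 + P/4) = 4 + K/4 + P/4)
v(w) = 65 (v(w) = 28 + 4*(4 + (¼)*6 + (¼)*15) = 28 + 4*(4 + 3/2 + 15/4) = 28 + 4*(37/4) = 28 + 37 = 65)
z*v(35) = -68*65 = -4420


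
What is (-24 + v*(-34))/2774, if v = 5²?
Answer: -23/73 ≈ -0.31507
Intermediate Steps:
v = 25
(-24 + v*(-34))/2774 = (-24 + 25*(-34))/2774 = (-24 - 850)*(1/2774) = -874*1/2774 = -23/73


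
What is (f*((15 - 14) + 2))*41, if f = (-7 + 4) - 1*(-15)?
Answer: 1476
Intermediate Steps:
f = 12 (f = -3 + 15 = 12)
(f*((15 - 14) + 2))*41 = (12*((15 - 14) + 2))*41 = (12*(1 + 2))*41 = (12*3)*41 = 36*41 = 1476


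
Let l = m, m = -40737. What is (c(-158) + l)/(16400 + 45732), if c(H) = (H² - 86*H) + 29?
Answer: -11/317 ≈ -0.034700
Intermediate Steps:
c(H) = 29 + H² - 86*H
l = -40737
(c(-158) + l)/(16400 + 45732) = ((29 + (-158)² - 86*(-158)) - 40737)/(16400 + 45732) = ((29 + 24964 + 13588) - 40737)/62132 = (38581 - 40737)*(1/62132) = -2156*1/62132 = -11/317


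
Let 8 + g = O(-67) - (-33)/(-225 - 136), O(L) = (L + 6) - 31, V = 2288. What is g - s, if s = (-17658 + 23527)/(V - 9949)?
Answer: -274696204/2765621 ≈ -99.325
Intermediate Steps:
O(L) = -25 + L (O(L) = (6 + L) - 31 = -25 + L)
s = -5869/7661 (s = (-17658 + 23527)/(2288 - 9949) = 5869/(-7661) = 5869*(-1/7661) = -5869/7661 ≈ -0.76609)
g = -36133/361 (g = -8 + ((-25 - 67) - (-33)/(-225 - 136)) = -8 + (-92 - (-33)/(-361)) = -8 + (-92 - (-33)*(-1)/361) = -8 + (-92 - 1*33/361) = -8 + (-92 - 33/361) = -8 - 33245/361 = -36133/361 ≈ -100.09)
g - s = -36133/361 - 1*(-5869/7661) = -36133/361 + 5869/7661 = -274696204/2765621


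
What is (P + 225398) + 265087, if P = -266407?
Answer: 224078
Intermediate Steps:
(P + 225398) + 265087 = (-266407 + 225398) + 265087 = -41009 + 265087 = 224078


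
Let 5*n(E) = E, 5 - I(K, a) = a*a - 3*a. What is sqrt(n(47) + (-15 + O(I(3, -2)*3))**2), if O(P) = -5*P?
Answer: sqrt(90235)/5 ≈ 60.078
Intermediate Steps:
I(K, a) = 5 - a**2 + 3*a (I(K, a) = 5 - (a*a - 3*a) = 5 - (a**2 - 3*a) = 5 + (-a**2 + 3*a) = 5 - a**2 + 3*a)
n(E) = E/5
sqrt(n(47) + (-15 + O(I(3, -2)*3))**2) = sqrt((1/5)*47 + (-15 - 5*(5 - 1*(-2)**2 + 3*(-2))*3)**2) = sqrt(47/5 + (-15 - 5*(5 - 1*4 - 6)*3)**2) = sqrt(47/5 + (-15 - 5*(5 - 4 - 6)*3)**2) = sqrt(47/5 + (-15 - (-25)*3)**2) = sqrt(47/5 + (-15 - 5*(-15))**2) = sqrt(47/5 + (-15 + 75)**2) = sqrt(47/5 + 60**2) = sqrt(47/5 + 3600) = sqrt(18047/5) = sqrt(90235)/5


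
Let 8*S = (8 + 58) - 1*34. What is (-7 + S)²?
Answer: 9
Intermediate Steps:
S = 4 (S = ((8 + 58) - 1*34)/8 = (66 - 34)/8 = (⅛)*32 = 4)
(-7 + S)² = (-7 + 4)² = (-3)² = 9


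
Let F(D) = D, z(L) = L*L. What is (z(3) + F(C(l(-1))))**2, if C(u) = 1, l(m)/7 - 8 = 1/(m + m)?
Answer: 100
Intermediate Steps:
l(m) = 56 + 7/(2*m) (l(m) = 56 + 7/(m + m) = 56 + 7/((2*m)) = 56 + 7*(1/(2*m)) = 56 + 7/(2*m))
z(L) = L**2
(z(3) + F(C(l(-1))))**2 = (3**2 + 1)**2 = (9 + 1)**2 = 10**2 = 100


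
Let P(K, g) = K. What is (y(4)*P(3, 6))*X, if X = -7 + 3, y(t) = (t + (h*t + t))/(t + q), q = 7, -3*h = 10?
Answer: 64/11 ≈ 5.8182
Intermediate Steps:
h = -10/3 (h = -1/3*10 = -10/3 ≈ -3.3333)
y(t) = -4*t/(3*(7 + t)) (y(t) = (t + (-10*t/3 + t))/(t + 7) = (t - 7*t/3)/(7 + t) = (-4*t/3)/(7 + t) = -4*t/(3*(7 + t)))
X = -4
(y(4)*P(3, 6))*X = (-4*4/(21 + 3*4)*3)*(-4) = (-4*4/(21 + 12)*3)*(-4) = (-4*4/33*3)*(-4) = (-4*4*1/33*3)*(-4) = -16/33*3*(-4) = -16/11*(-4) = 64/11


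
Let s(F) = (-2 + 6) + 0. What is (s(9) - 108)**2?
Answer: 10816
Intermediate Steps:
s(F) = 4 (s(F) = 4 + 0 = 4)
(s(9) - 108)**2 = (4 - 108)**2 = (-104)**2 = 10816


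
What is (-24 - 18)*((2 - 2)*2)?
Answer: 0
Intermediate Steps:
(-24 - 18)*((2 - 2)*2) = -0*2 = -42*0 = 0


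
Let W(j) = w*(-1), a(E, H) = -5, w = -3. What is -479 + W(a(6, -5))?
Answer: -476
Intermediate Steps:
W(j) = 3 (W(j) = -3*(-1) = 3)
-479 + W(a(6, -5)) = -479 + 3 = -476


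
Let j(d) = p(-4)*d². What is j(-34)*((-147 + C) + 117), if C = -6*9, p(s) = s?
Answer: 388416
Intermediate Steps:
C = -54
j(d) = -4*d²
j(-34)*((-147 + C) + 117) = (-4*(-34)²)*((-147 - 54) + 117) = (-4*1156)*(-201 + 117) = -4624*(-84) = 388416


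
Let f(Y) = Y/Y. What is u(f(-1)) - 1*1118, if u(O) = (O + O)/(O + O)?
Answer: -1117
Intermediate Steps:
f(Y) = 1
u(O) = 1 (u(O) = (2*O)/((2*O)) = (2*O)*(1/(2*O)) = 1)
u(f(-1)) - 1*1118 = 1 - 1*1118 = 1 - 1118 = -1117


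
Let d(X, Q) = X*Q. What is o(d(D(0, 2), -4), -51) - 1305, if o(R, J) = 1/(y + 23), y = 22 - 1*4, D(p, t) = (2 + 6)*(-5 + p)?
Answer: -53504/41 ≈ -1305.0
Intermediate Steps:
D(p, t) = -40 + 8*p (D(p, t) = 8*(-5 + p) = -40 + 8*p)
y = 18 (y = 22 - 4 = 18)
d(X, Q) = Q*X
o(R, J) = 1/41 (o(R, J) = 1/(18 + 23) = 1/41)
o(d(D(0, 2), -4), -51) - 1305 = 1/41 - 1305 = -53504/41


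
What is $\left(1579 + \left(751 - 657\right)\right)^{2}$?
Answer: $2798929$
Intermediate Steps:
$\left(1579 + \left(751 - 657\right)\right)^{2} = \left(1579 + 94\right)^{2} = 1673^{2} = 2798929$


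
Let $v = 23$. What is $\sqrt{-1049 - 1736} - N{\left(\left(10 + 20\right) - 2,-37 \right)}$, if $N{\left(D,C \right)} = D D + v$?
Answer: $-807 + i \sqrt{2785} \approx -807.0 + 52.773 i$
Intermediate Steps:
$N{\left(D,C \right)} = 23 + D^{2}$ ($N{\left(D,C \right)} = D D + 23 = D^{2} + 23 = 23 + D^{2}$)
$\sqrt{-1049 - 1736} - N{\left(\left(10 + 20\right) - 2,-37 \right)} = \sqrt{-1049 - 1736} - \left(23 + \left(\left(10 + 20\right) - 2\right)^{2}\right) = \sqrt{-2785} - \left(23 + \left(30 - 2\right)^{2}\right) = i \sqrt{2785} - \left(23 + 28^{2}\right) = i \sqrt{2785} - \left(23 + 784\right) = i \sqrt{2785} - 807 = -807 + i \sqrt{2785}$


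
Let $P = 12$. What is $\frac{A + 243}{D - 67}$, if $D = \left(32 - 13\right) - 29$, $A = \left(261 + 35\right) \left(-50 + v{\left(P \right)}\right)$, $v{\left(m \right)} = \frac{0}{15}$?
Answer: $\frac{14557}{77} \approx 189.05$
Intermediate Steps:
$v{\left(m \right)} = 0$ ($v{\left(m \right)} = 0 \cdot \frac{1}{15} = 0$)
$A = -14800$ ($A = \left(261 + 35\right) \left(-50 + 0\right) = 296 \left(-50\right) = -14800$)
$D = -10$ ($D = 19 - 29 = -10$)
$\frac{A + 243}{D - 67} = \frac{-14800 + 243}{-10 - 67} = - \frac{14557}{-77} = \left(-14557\right) \left(- \frac{1}{77}\right) = \frac{14557}{77}$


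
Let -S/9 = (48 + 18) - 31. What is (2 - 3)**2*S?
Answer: -315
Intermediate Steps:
S = -315 (S = -9*((48 + 18) - 31) = -9*(66 - 31) = -9*35 = -315)
(2 - 3)**2*S = (2 - 3)**2*(-315) = (-1)**2*(-315) = 1*(-315) = -315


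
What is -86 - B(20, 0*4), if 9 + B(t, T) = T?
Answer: -77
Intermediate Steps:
B(t, T) = -9 + T
-86 - B(20, 0*4) = -86 - (-9 + 0*4) = -86 - (-9 + 0) = -86 - 1*(-9) = -86 + 9 = -77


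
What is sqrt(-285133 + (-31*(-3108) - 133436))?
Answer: I*sqrt(322221) ≈ 567.65*I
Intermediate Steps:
sqrt(-285133 + (-31*(-3108) - 133436)) = sqrt(-285133 + (96348 - 133436)) = sqrt(-285133 - 37088) = sqrt(-322221) = I*sqrt(322221)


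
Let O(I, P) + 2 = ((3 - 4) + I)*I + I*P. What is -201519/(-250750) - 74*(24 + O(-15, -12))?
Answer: -8201329481/250750 ≈ -32707.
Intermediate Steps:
O(I, P) = -2 + I*P + I*(-1 + I) (O(I, P) = -2 + (((3 - 4) + I)*I + I*P) = -2 + ((-1 + I)*I + I*P) = -2 + (I*(-1 + I) + I*P) = -2 + (I*P + I*(-1 + I)) = -2 + I*P + I*(-1 + I))
-201519/(-250750) - 74*(24 + O(-15, -12)) = -201519/(-250750) - 74*(24 + (-2 + (-15)**2 - 1*(-15) - 15*(-12))) = -201519*(-1/250750) - 74*(24 + (-2 + 225 + 15 + 180)) = 201519/250750 - 74*(24 + 418) = 201519/250750 - 74*442 = 201519/250750 - 1*32708 = 201519/250750 - 32708 = -8201329481/250750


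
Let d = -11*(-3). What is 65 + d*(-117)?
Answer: -3796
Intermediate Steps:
d = 33
65 + d*(-117) = 65 + 33*(-117) = 65 - 3861 = -3796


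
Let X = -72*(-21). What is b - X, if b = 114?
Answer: -1398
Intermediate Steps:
X = 1512
b - X = 114 - 1*1512 = 114 - 1512 = -1398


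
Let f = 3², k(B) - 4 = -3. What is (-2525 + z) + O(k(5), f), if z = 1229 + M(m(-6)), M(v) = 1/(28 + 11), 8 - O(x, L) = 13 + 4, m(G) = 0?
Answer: -50894/39 ≈ -1305.0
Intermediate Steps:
k(B) = 1 (k(B) = 4 - 3 = 1)
f = 9
O(x, L) = -9 (O(x, L) = 8 - (13 + 4) = 8 - 1*17 = 8 - 17 = -9)
M(v) = 1/39
z = 47932/39 (z = 1229 + 1/39 = 47932/39 ≈ 1229.0)
(-2525 + z) + O(k(5), f) = (-2525 + 47932/39) - 9 = -50543/39 - 9 = -50894/39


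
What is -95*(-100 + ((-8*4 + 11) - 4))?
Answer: 11875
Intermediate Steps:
-95*(-100 + ((-8*4 + 11) - 4)) = -95*(-100 + ((-32 + 11) - 4)) = -95*(-100 + (-21 - 4)) = -95*(-100 - 25) = -95*(-125) = 11875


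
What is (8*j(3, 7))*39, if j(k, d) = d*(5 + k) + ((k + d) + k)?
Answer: 21528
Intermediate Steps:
j(k, d) = d + 2*k + d*(5 + k) (j(k, d) = d*(5 + k) + ((d + k) + k) = d*(5 + k) + (d + 2*k) = d + 2*k + d*(5 + k))
(8*j(3, 7))*39 = (8*(2*3 + 6*7 + 7*3))*39 = (8*(6 + 42 + 21))*39 = (8*69)*39 = 552*39 = 21528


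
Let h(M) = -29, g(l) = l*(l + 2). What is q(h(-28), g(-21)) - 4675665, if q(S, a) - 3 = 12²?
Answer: -4675518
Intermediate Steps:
g(l) = l*(2 + l)
q(S, a) = 147 (q(S, a) = 3 + 12² = 3 + 144 = 147)
q(h(-28), g(-21)) - 4675665 = 147 - 4675665 = -4675518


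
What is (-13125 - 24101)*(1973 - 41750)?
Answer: 1480738602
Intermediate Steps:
(-13125 - 24101)*(1973 - 41750) = -37226*(-39777) = 1480738602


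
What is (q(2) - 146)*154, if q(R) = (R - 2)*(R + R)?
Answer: -22484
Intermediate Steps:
q(R) = 2*R*(-2 + R) (q(R) = (-2 + R)*(2*R) = 2*R*(-2 + R))
(q(2) - 146)*154 = (2*2*(-2 + 2) - 146)*154 = (2*2*0 - 146)*154 = (0 - 146)*154 = -146*154 = -22484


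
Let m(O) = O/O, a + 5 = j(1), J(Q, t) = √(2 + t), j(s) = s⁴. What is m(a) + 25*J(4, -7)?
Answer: 1 + 25*I*√5 ≈ 1.0 + 55.902*I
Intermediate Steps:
a = -4 (a = -5 + 1⁴ = -5 + 1 = -4)
m(O) = 1
m(a) + 25*J(4, -7) = 1 + 25*√(2 - 7) = 1 + 25*√(-5) = 1 + 25*(I*√5) = 1 + 25*I*√5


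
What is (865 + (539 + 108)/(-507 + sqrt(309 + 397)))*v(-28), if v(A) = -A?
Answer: 6199442648/256343 - 18116*sqrt(706)/256343 ≈ 24182.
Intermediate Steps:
(865 + (539 + 108)/(-507 + sqrt(309 + 397)))*v(-28) = (865 + (539 + 108)/(-507 + sqrt(309 + 397)))*(-1*(-28)) = (865 + 647/(-507 + sqrt(706)))*28 = 24220 + 18116/(-507 + sqrt(706))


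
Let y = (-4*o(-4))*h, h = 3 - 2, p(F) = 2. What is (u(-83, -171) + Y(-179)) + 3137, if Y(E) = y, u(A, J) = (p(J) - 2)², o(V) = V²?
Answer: 3073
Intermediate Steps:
h = 1
u(A, J) = 0 (u(A, J) = (2 - 2)² = 0² = 0)
y = -64 (y = -4*(-4)²*1 = -4*16*1 = -64*1 = -64)
Y(E) = -64
(u(-83, -171) + Y(-179)) + 3137 = (0 - 64) + 3137 = -64 + 3137 = 3073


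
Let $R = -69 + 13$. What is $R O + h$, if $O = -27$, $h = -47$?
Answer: $1465$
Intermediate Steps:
$R = -56$
$R O + h = \left(-56\right) \left(-27\right) - 47 = 1512 - 47 = 1465$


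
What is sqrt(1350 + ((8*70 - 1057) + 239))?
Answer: 2*sqrt(273) ≈ 33.045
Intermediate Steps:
sqrt(1350 + ((8*70 - 1057) + 239)) = sqrt(1350 + ((560 - 1057) + 239)) = sqrt(1350 + (-497 + 239)) = sqrt(1350 - 258) = sqrt(1092) = 2*sqrt(273)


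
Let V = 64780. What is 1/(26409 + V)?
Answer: 1/91189 ≈ 1.0966e-5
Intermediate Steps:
1/(26409 + V) = 1/(26409 + 64780) = 1/91189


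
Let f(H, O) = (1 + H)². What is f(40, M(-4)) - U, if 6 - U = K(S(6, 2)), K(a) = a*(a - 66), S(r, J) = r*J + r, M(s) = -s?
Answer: 811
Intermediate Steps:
S(r, J) = r + J*r (S(r, J) = J*r + r = r + J*r)
K(a) = a*(-66 + a)
U = 870 (U = 6 - 6*(1 + 2)*(-66 + 6*(1 + 2)) = 6 - 6*3*(-66 + 6*3) = 6 - 18*(-66 + 18) = 6 - 18*(-48) = 6 - 1*(-864) = 6 + 864 = 870)
f(40, M(-4)) - U = (1 + 40)² - 1*870 = 41² - 870 = 1681 - 870 = 811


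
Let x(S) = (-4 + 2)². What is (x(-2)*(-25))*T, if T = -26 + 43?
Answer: -1700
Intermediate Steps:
x(S) = 4 (x(S) = (-2)² = 4)
T = 17
(x(-2)*(-25))*T = (4*(-25))*17 = -100*17 = -1700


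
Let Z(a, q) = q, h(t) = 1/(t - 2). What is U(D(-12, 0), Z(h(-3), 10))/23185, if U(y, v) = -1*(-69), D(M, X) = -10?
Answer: 69/23185 ≈ 0.0029761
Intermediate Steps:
h(t) = 1/(-2 + t)
U(y, v) = 69
U(D(-12, 0), Z(h(-3), 10))/23185 = 69/23185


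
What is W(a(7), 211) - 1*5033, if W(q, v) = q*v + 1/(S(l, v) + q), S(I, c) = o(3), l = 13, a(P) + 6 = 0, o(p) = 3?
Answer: -18898/3 ≈ -6299.3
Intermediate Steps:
a(P) = -6 (a(P) = -6 + 0 = -6)
S(I, c) = 3
W(q, v) = 1/(3 + q) + q*v (W(q, v) = q*v + 1/(3 + q) = 1/(3 + q) + q*v)
W(a(7), 211) - 1*5033 = (1 + 211*(-6)**2 + 3*(-6)*211)/(3 - 6) - 1*5033 = (1 + 211*36 - 3798)/(-3) - 5033 = -(1 + 7596 - 3798)/3 - 5033 = -1/3*3799 - 5033 = -3799/3 - 5033 = -18898/3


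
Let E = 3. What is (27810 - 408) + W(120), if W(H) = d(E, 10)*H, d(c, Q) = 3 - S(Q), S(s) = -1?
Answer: 27882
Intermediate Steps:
d(c, Q) = 4 (d(c, Q) = 3 - 1*(-1) = 3 + 1 = 4)
W(H) = 4*H
(27810 - 408) + W(120) = (27810 - 408) + 4*120 = 27402 + 480 = 27882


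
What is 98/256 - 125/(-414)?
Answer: 18143/26496 ≈ 0.68474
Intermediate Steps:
98/256 - 125/(-414) = 98*(1/256) - 125*(-1/414) = 49/128 + 125/414 = 18143/26496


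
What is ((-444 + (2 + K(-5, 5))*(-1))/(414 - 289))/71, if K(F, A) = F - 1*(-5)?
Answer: -446/8875 ≈ -0.050254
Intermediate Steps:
K(F, A) = 5 + F (K(F, A) = F + 5 = 5 + F)
((-444 + (2 + K(-5, 5))*(-1))/(414 - 289))/71 = ((-444 + (2 + (5 - 5))*(-1))/(414 - 289))/71 = ((-444 + (2 + 0)*(-1))/125)*(1/71) = ((-444 + 2*(-1))*(1/125))*(1/71) = ((-444 - 2)*(1/125))*(1/71) = -446*1/125*(1/71) = -446/125*1/71 = -446/8875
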